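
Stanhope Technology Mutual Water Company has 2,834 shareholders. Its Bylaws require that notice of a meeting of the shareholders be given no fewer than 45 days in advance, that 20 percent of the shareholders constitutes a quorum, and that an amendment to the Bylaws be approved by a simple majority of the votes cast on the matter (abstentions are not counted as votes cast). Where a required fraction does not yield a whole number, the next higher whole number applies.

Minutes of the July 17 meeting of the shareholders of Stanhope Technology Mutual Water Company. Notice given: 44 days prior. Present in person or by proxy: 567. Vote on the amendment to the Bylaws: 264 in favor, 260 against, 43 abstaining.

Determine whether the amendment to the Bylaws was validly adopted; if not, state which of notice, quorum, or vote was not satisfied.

Notice: 44 days given; 45 required. Not satisfied.
Quorum: 20% of 2,834 = 566.80, rounded up to 567; 567 present. Satisfied.
Vote: requires a majority of the votes cast (567 − 43 abstaining = 524); a majority of 524 is 263, so 263 needed; 264 in favor. Satisfied.

Invalid — notice requirement not satisfied.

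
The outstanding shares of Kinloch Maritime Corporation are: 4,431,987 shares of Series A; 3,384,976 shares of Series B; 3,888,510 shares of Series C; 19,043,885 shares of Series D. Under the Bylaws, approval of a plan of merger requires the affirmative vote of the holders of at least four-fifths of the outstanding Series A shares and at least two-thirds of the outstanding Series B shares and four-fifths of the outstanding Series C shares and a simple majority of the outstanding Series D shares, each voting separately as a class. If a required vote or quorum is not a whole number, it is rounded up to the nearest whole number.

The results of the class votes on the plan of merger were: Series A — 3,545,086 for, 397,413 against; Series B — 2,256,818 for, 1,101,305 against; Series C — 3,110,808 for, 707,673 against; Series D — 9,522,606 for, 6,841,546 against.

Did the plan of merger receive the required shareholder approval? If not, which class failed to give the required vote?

Series A: 4/5 of 4431987 = 3545589.60, rounded up to 3545590; 3,545,590 required, 3,545,086 in favor — not approved.
Series B: 2/3 of 3384976 = 2256650.67, rounded up to 2256651; 2,256,651 required, 2,256,818 in favor — approved.
Series C: 4/5 of 3888510 = 3110808; 3,110,808 required, 3,110,808 in favor — approved.
Series D: a majority of 19043885 is 9521943; 9,521,943 required, 9,522,606 in favor — approved.

Not approved — the Series A shares did not give the required vote.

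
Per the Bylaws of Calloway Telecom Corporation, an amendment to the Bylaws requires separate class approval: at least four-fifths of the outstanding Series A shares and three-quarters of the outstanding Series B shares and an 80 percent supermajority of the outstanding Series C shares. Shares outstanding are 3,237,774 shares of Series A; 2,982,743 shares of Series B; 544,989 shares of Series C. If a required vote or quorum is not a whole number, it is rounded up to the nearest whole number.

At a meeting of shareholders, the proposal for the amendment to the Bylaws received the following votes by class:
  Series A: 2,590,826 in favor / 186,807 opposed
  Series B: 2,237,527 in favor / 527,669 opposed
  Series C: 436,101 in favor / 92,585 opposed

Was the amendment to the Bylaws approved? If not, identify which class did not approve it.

Series A: 4/5 of 3237774 = 2590219.20, rounded up to 2590220; 2,590,220 required, 2,590,826 in favor — approved.
Series B: 3/4 of 2982743 = 2237057.25, rounded up to 2237058; 2,237,058 required, 2,237,527 in favor — approved.
Series C: 4/5 of 544989 = 435991.20, rounded up to 435992; 435,992 required, 436,101 in favor — approved.

Approved — every class gave the required vote.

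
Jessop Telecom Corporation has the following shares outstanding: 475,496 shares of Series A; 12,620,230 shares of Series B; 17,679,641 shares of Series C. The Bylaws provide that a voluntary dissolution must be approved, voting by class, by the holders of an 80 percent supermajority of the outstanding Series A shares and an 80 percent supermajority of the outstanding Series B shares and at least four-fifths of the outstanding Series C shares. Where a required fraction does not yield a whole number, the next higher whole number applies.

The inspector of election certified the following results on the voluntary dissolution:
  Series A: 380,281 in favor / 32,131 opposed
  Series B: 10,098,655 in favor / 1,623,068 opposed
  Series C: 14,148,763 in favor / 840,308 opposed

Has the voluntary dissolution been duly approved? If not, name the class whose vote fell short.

Series A: 4/5 of 475496 = 380396.80, rounded up to 380397; 380,397 required, 380,281 in favor — not approved.
Series B: 4/5 of 12620230 = 10096184; 10,096,184 required, 10,098,655 in favor — approved.
Series C: 4/5 of 17679641 = 14143712.80, rounded up to 14143713; 14,143,713 required, 14,148,763 in favor — approved.

Not approved — the Series A shares did not give the required vote.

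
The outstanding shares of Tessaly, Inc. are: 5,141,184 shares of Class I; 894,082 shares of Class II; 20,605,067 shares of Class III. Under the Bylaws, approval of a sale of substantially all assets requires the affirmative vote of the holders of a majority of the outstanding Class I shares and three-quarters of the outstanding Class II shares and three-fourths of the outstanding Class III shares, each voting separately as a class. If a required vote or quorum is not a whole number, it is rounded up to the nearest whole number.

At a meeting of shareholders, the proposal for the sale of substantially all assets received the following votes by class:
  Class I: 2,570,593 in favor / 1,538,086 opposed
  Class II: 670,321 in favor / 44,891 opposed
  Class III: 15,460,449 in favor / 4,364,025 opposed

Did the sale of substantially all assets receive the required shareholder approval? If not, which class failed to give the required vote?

Class I: a majority of 5141184 is 2570593; 2,570,593 required, 2,570,593 in favor — approved.
Class II: 3/4 of 894082 = 670561.50, rounded up to 670562; 670,562 required, 670,321 in favor — not approved.
Class III: 3/4 of 20605067 = 15453800.25, rounded up to 15453801; 15,453,801 required, 15,460,449 in favor — approved.

Not approved — the Class II shares did not give the required vote.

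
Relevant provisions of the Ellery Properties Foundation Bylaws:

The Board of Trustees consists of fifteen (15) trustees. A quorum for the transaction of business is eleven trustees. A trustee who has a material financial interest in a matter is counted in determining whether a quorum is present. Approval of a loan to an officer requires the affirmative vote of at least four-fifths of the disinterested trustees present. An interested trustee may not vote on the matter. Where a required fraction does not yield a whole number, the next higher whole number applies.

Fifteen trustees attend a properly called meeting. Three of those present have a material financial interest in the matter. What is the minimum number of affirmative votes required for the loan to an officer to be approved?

The loan to an officer requires four-fifths of the disinterested trustees present (15 − 3 = 12).
4/5 of 12 = 9.60, rounded up to 10.

10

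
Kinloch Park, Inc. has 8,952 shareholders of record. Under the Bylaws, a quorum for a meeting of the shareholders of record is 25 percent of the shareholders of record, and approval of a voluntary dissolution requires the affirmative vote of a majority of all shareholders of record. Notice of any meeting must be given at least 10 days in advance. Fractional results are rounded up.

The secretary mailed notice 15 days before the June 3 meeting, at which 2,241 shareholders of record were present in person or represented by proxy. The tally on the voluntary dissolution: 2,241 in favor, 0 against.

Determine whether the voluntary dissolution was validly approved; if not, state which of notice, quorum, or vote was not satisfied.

Invalid — vote requirement not satisfied.

Notice: 15 days given; 10 required. Satisfied.
Quorum: 25% of 8,952 = 2,238; 2,241 present. Satisfied.
Vote: requires a majority of all shareholders of record (8,952); a majority of 8952 is 4477, so 4,477 needed; 2,241 in favor. Not satisfied.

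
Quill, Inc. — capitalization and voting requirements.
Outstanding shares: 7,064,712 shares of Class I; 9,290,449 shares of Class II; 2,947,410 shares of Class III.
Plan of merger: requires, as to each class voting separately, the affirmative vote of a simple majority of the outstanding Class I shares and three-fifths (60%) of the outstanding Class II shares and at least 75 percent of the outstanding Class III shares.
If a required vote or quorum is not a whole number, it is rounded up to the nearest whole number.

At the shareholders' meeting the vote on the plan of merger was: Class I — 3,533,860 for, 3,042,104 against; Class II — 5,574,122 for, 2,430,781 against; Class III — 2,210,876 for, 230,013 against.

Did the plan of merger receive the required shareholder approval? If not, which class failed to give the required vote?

Class I: a majority of 7064712 is 3532357; 3,532,357 required, 3,533,860 in favor — approved.
Class II: 3/5 of 9290449 = 5574269.40, rounded up to 5574270; 5,574,270 required, 5,574,122 in favor — not approved.
Class III: 3/4 of 2947410 = 2210557.50, rounded up to 2210558; 2,210,558 required, 2,210,876 in favor — approved.

Not approved — the Class II shares did not give the required vote.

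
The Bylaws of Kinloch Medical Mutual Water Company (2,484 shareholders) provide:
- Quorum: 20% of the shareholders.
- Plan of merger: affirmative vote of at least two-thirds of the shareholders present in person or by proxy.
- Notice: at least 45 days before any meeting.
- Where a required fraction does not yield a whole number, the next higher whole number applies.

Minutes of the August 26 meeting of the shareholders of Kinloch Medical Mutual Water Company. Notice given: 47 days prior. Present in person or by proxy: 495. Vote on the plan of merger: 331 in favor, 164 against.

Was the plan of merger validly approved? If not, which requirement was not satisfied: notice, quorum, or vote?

Invalid — quorum requirement not satisfied.

Notice: 47 days given; 45 required. Satisfied.
Quorum: 20% of 2,484 = 496.80, rounded up to 497; 495 present. Not satisfied.
Vote: requires two-thirds of those present (495); 2/3 of 495 = 330, so 330 needed; 331 in favor. Satisfied.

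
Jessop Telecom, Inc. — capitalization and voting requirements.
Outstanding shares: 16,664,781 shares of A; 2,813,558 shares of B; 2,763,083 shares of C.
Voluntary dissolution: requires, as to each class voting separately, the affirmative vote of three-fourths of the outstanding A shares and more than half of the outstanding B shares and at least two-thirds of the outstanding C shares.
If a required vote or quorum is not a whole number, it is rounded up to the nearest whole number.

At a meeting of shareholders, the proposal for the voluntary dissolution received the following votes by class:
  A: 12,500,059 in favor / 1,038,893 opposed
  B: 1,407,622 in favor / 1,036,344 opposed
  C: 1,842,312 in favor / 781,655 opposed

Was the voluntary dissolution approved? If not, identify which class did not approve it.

A: 3/4 of 16664781 = 12498585.75, rounded up to 12498586; 12,498,586 required, 12,500,059 in favor — approved.
B: a majority of 2813558 is 1406780; 1,406,780 required, 1,407,622 in favor — approved.
C: 2/3 of 2763083 = 1842055.33, rounded up to 1842056; 1,842,056 required, 1,842,312 in favor — approved.

Approved — every class gave the required vote.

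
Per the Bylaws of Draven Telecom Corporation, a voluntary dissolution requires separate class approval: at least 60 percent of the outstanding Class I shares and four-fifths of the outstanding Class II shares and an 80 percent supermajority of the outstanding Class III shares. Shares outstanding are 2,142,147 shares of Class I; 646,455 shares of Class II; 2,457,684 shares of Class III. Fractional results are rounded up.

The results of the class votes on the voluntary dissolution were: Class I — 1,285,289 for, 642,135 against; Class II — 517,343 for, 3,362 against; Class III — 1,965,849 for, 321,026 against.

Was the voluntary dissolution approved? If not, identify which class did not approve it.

Not approved — the Class III shares did not give the required vote.

Class I: 3/5 of 2142147 = 1285288.20, rounded up to 1285289; 1,285,289 required, 1,285,289 in favor — approved.
Class II: 4/5 of 646455 = 517164; 517,164 required, 517,343 in favor — approved.
Class III: 4/5 of 2457684 = 1966147.20, rounded up to 1966148; 1,966,148 required, 1,965,849 in favor — not approved.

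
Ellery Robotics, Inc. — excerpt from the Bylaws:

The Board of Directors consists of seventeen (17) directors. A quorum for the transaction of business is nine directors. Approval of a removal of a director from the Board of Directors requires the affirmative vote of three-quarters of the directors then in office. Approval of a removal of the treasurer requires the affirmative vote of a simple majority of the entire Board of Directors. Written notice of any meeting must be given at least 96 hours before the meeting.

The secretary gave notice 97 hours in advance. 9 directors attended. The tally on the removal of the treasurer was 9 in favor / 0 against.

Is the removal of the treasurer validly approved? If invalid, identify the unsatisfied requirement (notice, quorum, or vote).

Notice: 97 hours given; 96 required (97 ≥ 96). Satisfied.
Quorum: 9 present; quorum is 9. Satisfied.
Vote: the removal of the treasurer requires a majority of the entire Board of Directors (17). A majority of 17 is 9, so 9 affirmative votes are needed; 9 voted in favor. Satisfied.

Valid — all requirements satisfied.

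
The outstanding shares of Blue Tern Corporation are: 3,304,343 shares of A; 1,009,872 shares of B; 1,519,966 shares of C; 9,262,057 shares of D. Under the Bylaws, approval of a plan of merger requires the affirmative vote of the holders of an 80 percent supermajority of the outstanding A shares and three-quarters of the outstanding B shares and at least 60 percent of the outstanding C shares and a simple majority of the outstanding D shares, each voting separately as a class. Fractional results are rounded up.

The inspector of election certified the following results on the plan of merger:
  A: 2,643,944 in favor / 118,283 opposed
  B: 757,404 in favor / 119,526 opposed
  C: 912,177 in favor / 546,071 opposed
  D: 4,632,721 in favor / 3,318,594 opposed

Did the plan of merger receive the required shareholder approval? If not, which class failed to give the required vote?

A: 4/5 of 3304343 = 2643474.40, rounded up to 2643475; 2,643,475 required, 2,643,944 in favor — approved.
B: 3/4 of 1009872 = 757404; 757,404 required, 757,404 in favor — approved.
C: 3/5 of 1519966 = 911979.60, rounded up to 911980; 911,980 required, 912,177 in favor — approved.
D: a majority of 9262057 is 4631029; 4,631,029 required, 4,632,721 in favor — approved.

Approved — every class gave the required vote.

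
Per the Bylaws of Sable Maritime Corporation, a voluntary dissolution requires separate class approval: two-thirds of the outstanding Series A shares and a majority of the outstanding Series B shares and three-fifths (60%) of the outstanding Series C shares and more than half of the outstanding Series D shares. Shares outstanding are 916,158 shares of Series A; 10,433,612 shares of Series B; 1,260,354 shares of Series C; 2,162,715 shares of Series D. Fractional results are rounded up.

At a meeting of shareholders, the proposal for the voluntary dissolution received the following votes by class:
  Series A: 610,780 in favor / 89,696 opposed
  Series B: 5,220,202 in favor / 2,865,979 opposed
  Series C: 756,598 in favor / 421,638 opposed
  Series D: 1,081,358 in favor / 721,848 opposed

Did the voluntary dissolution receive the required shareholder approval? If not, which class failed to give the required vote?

Approved — every class gave the required vote.

Series A: 2/3 of 916158 = 610772; 610,772 required, 610,780 in favor — approved.
Series B: a majority of 10433612 is 5216807; 5,216,807 required, 5,220,202 in favor — approved.
Series C: 3/5 of 1260354 = 756212.40, rounded up to 756213; 756,213 required, 756,598 in favor — approved.
Series D: a majority of 2162715 is 1081358; 1,081,358 required, 1,081,358 in favor — approved.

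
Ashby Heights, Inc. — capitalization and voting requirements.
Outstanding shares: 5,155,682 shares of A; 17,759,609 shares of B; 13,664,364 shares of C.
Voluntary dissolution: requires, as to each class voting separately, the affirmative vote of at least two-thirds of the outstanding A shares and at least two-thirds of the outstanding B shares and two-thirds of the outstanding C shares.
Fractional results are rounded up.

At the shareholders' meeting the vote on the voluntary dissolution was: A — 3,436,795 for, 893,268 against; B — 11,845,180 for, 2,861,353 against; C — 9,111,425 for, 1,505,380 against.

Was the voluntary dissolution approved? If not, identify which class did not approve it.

Not approved — the A shares did not give the required vote.

A: 2/3 of 5155682 = 3437121.33, rounded up to 3437122; 3,437,122 required, 3,436,795 in favor — not approved.
B: 2/3 of 17759609 = 11839739.33, rounded up to 11839740; 11,839,740 required, 11,845,180 in favor — approved.
C: 2/3 of 13664364 = 9109576; 9,109,576 required, 9,111,425 in favor — approved.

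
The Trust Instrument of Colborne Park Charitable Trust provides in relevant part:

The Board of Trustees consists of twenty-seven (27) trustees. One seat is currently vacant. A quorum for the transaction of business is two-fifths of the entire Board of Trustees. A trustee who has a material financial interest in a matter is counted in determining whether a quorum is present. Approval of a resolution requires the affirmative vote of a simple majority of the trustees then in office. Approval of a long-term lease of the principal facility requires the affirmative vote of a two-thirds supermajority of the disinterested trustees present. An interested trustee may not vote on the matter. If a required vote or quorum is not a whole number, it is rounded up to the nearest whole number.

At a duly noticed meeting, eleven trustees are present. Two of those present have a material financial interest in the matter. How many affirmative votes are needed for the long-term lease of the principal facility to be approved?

The long-term lease of the principal facility requires two-thirds of the disinterested trustees present (11 − 2 = 9).
2/3 of 9 = 6.

6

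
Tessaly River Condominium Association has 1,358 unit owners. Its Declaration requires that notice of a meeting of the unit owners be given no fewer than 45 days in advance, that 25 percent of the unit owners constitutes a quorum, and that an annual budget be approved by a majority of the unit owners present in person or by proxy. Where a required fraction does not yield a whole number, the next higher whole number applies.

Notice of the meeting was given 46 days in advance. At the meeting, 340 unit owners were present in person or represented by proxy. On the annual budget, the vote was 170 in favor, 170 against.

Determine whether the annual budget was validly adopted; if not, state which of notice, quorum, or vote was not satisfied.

Invalid — vote requirement not satisfied.

Notice: 46 days given; 45 required. Satisfied.
Quorum: 25% of 1,358 = 339.50, rounded up to 340; 340 present. Satisfied.
Vote: requires a majority of those present (340); a majority of 340 is 171, so 171 needed; 170 in favor. Not satisfied.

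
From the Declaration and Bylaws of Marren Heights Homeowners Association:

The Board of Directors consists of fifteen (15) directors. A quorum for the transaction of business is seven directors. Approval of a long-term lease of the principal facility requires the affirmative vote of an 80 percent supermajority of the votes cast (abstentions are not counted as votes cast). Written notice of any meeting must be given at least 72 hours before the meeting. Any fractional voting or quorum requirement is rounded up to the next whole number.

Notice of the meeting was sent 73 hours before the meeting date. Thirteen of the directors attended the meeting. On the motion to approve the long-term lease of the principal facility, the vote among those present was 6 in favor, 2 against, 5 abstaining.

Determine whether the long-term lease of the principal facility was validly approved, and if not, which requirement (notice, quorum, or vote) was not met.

Invalid — vote requirement not satisfied.

Notice: 73 hours given; 72 required (73 ≥ 72). Satisfied.
Quorum: 13 present; quorum is 7. Satisfied.
Vote: the long-term lease of the principal facility requires four-fifths of the votes cast (13 present − 5 abstaining = 8). 4/5 of 8 = 6.40, rounded up to 7, so 7 affirmative votes are needed; 6 voted in favor. Not satisfied.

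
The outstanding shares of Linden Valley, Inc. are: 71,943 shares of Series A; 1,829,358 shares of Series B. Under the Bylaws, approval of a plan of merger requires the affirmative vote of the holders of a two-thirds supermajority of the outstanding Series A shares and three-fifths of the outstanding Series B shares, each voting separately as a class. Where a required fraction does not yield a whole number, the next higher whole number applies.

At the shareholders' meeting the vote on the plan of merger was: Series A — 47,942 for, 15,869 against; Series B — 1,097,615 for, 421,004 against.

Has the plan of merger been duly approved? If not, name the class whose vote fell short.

Not approved — the Series A shares did not give the required vote.

Series A: 2/3 of 71943 = 47962; 47,962 required, 47,942 in favor — not approved.
Series B: 3/5 of 1829358 = 1097614.80, rounded up to 1097615; 1,097,615 required, 1,097,615 in favor — approved.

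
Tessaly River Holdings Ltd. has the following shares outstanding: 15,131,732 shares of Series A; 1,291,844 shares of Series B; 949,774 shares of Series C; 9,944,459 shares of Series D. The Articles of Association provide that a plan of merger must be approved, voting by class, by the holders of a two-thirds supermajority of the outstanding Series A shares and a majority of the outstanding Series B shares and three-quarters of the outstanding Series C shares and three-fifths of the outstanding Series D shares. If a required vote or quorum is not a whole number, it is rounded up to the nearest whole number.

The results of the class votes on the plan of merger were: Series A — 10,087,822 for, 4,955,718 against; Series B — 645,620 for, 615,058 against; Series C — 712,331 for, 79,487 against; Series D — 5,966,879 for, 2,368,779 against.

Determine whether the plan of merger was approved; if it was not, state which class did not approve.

Not approved — the Series B shares did not give the required vote.

Series A: 2/3 of 15131732 = 10087821.33, rounded up to 10087822; 10,087,822 required, 10,087,822 in favor — approved.
Series B: a majority of 1291844 is 645923; 645,923 required, 645,620 in favor — not approved.
Series C: 3/4 of 949774 = 712330.50, rounded up to 712331; 712,331 required, 712,331 in favor — approved.
Series D: 3/5 of 9944459 = 5966675.40, rounded up to 5966676; 5,966,676 required, 5,966,879 in favor — approved.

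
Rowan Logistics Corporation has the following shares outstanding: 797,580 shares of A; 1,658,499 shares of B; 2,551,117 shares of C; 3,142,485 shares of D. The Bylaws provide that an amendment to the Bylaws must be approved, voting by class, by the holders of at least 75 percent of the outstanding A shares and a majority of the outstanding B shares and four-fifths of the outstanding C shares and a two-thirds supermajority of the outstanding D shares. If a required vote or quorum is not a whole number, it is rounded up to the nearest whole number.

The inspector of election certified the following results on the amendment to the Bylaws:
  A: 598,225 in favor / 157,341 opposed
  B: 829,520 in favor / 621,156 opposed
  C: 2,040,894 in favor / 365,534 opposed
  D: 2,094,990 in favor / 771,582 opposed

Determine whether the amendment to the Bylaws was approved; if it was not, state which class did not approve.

A: 3/4 of 797580 = 598185; 598,185 required, 598,225 in favor — approved.
B: a majority of 1658499 is 829250; 829,250 required, 829,520 in favor — approved.
C: 4/5 of 2551117 = 2040893.60, rounded up to 2040894; 2,040,894 required, 2,040,894 in favor — approved.
D: 2/3 of 3142485 = 2094990; 2,094,990 required, 2,094,990 in favor — approved.

Approved — every class gave the required vote.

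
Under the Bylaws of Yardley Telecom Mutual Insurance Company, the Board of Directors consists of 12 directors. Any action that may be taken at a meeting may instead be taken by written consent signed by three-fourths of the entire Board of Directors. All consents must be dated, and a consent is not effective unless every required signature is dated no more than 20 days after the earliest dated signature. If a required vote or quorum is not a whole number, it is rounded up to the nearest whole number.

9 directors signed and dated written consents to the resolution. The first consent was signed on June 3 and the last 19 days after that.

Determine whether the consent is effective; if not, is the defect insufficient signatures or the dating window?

Signatures required: three-fourths of 12 — 3/4 of 12 = 9, so 9 needed; 9 signed. Sufficient.
Dating window: the latest signature is 19 days after the earliest; the limit is 20 days. Within the window.

Effective — both the signature and dating-window requirements are satisfied.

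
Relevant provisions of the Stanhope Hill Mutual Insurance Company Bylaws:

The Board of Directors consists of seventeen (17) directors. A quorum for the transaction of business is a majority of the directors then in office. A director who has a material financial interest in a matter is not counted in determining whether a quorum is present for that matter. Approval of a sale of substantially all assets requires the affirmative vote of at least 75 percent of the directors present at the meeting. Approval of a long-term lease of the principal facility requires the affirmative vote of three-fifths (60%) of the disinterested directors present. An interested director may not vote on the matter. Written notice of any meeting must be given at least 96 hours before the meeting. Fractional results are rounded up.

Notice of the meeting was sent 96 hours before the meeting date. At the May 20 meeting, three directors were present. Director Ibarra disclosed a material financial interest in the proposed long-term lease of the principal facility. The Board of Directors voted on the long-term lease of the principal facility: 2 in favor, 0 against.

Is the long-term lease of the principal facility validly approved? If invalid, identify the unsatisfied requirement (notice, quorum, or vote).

Invalid — quorum requirement not satisfied.

Notice: 96 hours given; 96 required (96 ≥ 96). Satisfied.
Quorum: 3 present, but the 1 interested director does not count, leaving 2. Quorum is 9. Not satisfied.
Vote: the long-term lease of the principal facility requires three-fifths of the disinterested directors present (3 − 1 = 2). 3/5 of 2 = 1.20, rounded up to 2, so 2 affirmative votes are needed; 2 voted in favor. Satisfied. (Moot — without a quorum no business can be validly transacted.)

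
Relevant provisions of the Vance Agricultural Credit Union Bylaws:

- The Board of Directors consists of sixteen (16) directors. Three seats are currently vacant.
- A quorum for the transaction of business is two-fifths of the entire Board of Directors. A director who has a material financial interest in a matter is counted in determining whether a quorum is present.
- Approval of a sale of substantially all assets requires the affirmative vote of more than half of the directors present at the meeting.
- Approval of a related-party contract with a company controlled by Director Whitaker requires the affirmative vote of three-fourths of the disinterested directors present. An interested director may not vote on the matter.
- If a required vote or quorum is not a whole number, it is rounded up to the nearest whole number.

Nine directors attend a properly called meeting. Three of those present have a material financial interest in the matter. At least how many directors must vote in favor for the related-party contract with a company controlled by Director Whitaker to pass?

The related-party contract with a company controlled by Director Whitaker requires three-fourths of the disinterested directors present (9 − 3 = 6).
3/4 of 6 = 4.50, rounded up to 5.

5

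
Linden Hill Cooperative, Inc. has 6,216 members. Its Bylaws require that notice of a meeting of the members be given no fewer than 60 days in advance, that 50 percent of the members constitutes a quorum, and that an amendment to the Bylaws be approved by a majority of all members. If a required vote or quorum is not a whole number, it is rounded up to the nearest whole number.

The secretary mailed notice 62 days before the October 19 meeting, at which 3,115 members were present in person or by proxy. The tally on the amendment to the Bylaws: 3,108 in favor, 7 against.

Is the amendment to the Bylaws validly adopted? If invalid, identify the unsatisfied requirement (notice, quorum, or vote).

Notice: 62 days given; 60 required. Satisfied.
Quorum: 50% of 6,216 = 3,108; 3,115 present. Satisfied.
Vote: requires a majority of all members (6,216); a majority of 6216 is 3109, so 3,109 needed; 3,108 in favor. Not satisfied.

Invalid — vote requirement not satisfied.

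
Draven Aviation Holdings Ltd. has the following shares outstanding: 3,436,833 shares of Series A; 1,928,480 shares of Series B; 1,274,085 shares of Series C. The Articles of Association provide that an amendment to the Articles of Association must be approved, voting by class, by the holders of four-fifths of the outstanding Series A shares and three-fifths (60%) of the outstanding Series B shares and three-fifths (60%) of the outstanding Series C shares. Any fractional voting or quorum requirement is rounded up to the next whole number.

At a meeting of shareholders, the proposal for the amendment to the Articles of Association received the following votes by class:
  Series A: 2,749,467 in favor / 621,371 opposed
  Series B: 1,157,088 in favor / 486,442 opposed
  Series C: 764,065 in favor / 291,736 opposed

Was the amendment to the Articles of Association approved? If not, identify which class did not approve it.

Not approved — the Series C shares did not give the required vote.

Series A: 4/5 of 3436833 = 2749466.40, rounded up to 2749467; 2,749,467 required, 2,749,467 in favor — approved.
Series B: 3/5 of 1928480 = 1157088; 1,157,088 required, 1,157,088 in favor — approved.
Series C: 3/5 of 1274085 = 764451; 764,451 required, 764,065 in favor — not approved.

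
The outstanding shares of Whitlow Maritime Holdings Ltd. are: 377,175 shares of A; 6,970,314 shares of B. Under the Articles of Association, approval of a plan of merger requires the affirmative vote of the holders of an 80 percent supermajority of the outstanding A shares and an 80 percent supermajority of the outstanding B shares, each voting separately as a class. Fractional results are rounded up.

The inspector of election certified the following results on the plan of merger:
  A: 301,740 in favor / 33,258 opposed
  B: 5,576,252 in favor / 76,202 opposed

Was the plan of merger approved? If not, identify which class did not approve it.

Approved — every class gave the required vote.

A: 4/5 of 377175 = 301740; 301,740 required, 301,740 in favor — approved.
B: 4/5 of 6970314 = 5576251.20, rounded up to 5576252; 5,576,252 required, 5,576,252 in favor — approved.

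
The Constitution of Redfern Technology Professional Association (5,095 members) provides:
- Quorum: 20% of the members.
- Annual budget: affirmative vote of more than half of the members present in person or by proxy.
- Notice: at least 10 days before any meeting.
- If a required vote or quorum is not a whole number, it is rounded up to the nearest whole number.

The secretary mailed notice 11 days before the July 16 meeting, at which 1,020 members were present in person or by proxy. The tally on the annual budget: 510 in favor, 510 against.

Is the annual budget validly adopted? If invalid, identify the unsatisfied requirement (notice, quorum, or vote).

Invalid — vote requirement not satisfied.

Notice: 11 days given; 10 required. Satisfied.
Quorum: 20% of 5,095 = 1,019; 1,020 present. Satisfied.
Vote: requires a majority of those present (1,020); a majority of 1020 is 511, so 511 needed; 510 in favor. Not satisfied.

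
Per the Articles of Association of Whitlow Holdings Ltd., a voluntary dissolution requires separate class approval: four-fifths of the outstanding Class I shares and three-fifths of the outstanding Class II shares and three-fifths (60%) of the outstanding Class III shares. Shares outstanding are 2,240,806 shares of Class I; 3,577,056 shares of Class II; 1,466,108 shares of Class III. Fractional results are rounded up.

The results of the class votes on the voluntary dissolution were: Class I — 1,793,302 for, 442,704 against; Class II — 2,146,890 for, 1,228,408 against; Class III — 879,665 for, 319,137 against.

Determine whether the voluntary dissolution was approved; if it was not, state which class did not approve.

Approved — every class gave the required vote.

Class I: 4/5 of 2240806 = 1792644.80, rounded up to 1792645; 1,792,645 required, 1,793,302 in favor — approved.
Class II: 3/5 of 3577056 = 2146233.60, rounded up to 2146234; 2,146,234 required, 2,146,890 in favor — approved.
Class III: 3/5 of 1466108 = 879664.80, rounded up to 879665; 879,665 required, 879,665 in favor — approved.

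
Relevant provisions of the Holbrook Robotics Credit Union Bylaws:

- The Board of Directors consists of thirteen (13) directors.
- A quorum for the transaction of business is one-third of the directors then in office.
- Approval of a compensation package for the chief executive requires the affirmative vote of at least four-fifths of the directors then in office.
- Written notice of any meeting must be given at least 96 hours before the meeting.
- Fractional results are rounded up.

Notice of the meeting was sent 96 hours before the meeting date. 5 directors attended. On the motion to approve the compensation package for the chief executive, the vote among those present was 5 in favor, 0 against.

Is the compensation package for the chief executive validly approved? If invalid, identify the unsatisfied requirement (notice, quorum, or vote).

Notice: 96 hours given; 96 required (96 ≥ 96). Satisfied.
Quorum: 5 present; quorum is 5. Satisfied.
Vote: the compensation package for the chief executive requires four-fifths of the directors then in office (13). 4/5 of 13 = 10.40, rounded up to 11, so 11 affirmative votes are needed; 5 voted in favor. Not satisfied.

Invalid — vote requirement not satisfied.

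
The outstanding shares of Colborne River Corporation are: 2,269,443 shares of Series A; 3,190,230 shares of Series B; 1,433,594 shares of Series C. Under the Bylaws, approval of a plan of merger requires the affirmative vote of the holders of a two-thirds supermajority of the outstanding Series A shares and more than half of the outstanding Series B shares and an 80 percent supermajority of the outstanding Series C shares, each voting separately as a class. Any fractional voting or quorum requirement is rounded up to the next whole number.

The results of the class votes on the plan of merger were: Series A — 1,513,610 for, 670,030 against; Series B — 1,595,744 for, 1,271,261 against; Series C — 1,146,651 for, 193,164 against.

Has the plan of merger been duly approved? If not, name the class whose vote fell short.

Series A: 2/3 of 2269443 = 1512962; 1,512,962 required, 1,513,610 in favor — approved.
Series B: a majority of 3190230 is 1595116; 1,595,116 required, 1,595,744 in favor — approved.
Series C: 4/5 of 1433594 = 1146875.20, rounded up to 1146876; 1,146,876 required, 1,146,651 in favor — not approved.

Not approved — the Series C shares did not give the required vote.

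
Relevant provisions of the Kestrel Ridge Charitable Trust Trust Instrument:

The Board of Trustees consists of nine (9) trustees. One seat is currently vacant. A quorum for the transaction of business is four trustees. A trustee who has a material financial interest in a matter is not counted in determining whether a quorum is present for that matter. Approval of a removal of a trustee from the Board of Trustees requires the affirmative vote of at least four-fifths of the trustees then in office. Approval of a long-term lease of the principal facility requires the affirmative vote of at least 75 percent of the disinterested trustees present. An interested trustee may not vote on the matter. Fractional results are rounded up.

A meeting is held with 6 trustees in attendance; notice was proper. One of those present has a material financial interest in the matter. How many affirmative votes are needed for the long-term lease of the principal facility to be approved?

The long-term lease of the principal facility requires three-fourths of the disinterested trustees present (6 − 1 = 5).
3/4 of 5 = 3.75, rounded up to 4.

4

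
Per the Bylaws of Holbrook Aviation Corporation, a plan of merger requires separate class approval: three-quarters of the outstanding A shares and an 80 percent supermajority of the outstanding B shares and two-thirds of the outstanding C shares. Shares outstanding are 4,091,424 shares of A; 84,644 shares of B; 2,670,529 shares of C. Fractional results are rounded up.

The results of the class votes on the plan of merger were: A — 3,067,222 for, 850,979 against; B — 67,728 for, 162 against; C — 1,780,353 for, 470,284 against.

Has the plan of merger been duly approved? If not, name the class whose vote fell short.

A: 3/4 of 4091424 = 3068568; 3,068,568 required, 3,067,222 in favor — not approved.
B: 4/5 of 84644 = 67715.20, rounded up to 67716; 67,716 required, 67,728 in favor — approved.
C: 2/3 of 2670529 = 1780352.67, rounded up to 1780353; 1,780,353 required, 1,780,353 in favor — approved.

Not approved — the A shares did not give the required vote.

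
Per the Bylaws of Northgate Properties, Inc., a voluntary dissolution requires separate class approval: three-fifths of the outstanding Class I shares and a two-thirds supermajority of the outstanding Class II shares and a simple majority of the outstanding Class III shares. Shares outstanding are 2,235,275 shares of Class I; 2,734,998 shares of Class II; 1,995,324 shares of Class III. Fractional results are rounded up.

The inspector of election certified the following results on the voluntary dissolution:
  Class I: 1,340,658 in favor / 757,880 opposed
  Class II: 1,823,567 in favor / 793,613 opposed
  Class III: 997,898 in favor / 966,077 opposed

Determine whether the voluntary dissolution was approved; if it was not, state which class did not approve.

Not approved — the Class I shares did not give the required vote.

Class I: 3/5 of 2235275 = 1341165; 1,341,165 required, 1,340,658 in favor — not approved.
Class II: 2/3 of 2734998 = 1823332; 1,823,332 required, 1,823,567 in favor — approved.
Class III: a majority of 1995324 is 997663; 997,663 required, 997,898 in favor — approved.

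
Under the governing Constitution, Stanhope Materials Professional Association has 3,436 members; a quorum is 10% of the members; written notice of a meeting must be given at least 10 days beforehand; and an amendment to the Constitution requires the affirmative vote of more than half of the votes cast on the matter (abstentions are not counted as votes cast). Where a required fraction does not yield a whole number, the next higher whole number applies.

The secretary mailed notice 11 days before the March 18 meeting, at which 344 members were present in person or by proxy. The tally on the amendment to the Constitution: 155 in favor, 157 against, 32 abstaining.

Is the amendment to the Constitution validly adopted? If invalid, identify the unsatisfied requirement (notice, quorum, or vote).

Notice: 11 days given; 10 required. Satisfied.
Quorum: 10% of 3,436 = 343.60, rounded up to 344; 344 present. Satisfied.
Vote: requires a majority of the votes cast (344 − 32 abstaining = 312); a majority of 312 is 157, so 157 needed; 155 in favor. Not satisfied.

Invalid — vote requirement not satisfied.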